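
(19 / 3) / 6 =19 / 18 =1.06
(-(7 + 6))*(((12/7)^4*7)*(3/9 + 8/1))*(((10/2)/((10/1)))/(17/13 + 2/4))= -29203200/16121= -1811.50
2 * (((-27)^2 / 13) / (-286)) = -729 / 1859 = -0.39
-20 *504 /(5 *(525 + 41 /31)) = -3.83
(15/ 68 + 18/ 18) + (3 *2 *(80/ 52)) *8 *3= 196919/ 884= 222.76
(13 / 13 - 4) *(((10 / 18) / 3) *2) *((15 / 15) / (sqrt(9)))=-10 / 27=-0.37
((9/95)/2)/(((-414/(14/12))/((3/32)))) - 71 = -39714567/559360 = -71.00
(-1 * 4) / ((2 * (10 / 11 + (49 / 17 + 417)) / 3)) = -561 / 39344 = -0.01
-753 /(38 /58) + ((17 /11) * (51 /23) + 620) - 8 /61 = -154243284 /293227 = -526.02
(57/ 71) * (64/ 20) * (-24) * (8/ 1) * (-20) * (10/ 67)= 7004160/ 4757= 1472.39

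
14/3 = 4.67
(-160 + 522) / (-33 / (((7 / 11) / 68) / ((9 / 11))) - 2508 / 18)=-3801 / 31757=-0.12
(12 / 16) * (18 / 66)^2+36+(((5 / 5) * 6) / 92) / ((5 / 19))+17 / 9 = 19132151 / 500940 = 38.19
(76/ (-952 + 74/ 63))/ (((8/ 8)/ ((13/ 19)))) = -1638/ 29951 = -0.05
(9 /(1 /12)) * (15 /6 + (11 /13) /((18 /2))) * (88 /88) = 3642 /13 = 280.15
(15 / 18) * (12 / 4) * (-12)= -30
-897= -897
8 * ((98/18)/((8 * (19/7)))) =343/171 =2.01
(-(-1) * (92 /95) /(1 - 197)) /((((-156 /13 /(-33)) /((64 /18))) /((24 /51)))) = -16192 /712215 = -0.02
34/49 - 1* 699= -34217/49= -698.31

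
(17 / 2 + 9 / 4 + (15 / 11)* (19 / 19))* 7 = 3731 / 44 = 84.80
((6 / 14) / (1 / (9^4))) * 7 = 19683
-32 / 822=-16 / 411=-0.04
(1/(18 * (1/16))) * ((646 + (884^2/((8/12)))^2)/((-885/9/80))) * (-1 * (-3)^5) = -14245790946644736/59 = -241454083841436.20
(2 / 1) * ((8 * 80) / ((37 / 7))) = 8960 / 37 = 242.16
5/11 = 0.45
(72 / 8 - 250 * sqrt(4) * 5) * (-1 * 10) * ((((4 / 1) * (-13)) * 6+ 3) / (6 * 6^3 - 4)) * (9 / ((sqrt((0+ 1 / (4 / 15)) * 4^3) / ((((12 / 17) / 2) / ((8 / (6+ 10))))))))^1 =-6927471 * sqrt(15) / 10982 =-2443.09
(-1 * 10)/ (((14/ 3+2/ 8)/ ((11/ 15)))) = -88/ 59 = -1.49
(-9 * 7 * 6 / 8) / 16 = -189 / 64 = -2.95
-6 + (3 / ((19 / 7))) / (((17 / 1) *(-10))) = -19401 / 3230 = -6.01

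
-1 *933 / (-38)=933 / 38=24.55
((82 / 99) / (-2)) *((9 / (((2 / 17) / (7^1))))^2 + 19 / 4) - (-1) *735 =-11684600 / 99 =-118026.26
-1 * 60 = -60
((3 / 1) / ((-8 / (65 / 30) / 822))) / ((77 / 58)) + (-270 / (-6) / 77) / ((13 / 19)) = -2010891 / 4004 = -502.22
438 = 438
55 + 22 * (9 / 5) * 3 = 869 / 5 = 173.80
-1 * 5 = -5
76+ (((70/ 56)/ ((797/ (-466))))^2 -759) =-1734033763/ 2540836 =-682.47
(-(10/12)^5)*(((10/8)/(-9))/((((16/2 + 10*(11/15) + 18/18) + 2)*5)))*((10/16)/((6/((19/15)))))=11875/147806208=0.00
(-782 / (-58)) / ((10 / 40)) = 1564 / 29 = 53.93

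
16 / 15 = 1.07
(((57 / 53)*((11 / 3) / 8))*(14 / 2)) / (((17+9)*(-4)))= -1463 / 44096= -0.03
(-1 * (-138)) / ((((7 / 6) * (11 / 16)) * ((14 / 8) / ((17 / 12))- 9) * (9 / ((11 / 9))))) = -6256 / 2079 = -3.01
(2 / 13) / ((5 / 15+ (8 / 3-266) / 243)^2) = 1062882 / 3889717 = 0.27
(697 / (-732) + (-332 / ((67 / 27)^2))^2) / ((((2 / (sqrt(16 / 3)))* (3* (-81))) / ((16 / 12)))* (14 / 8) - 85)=-8.05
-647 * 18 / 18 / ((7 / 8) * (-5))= 5176 / 35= 147.89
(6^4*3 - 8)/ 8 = 485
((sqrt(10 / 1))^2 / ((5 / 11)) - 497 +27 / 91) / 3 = -43198 / 273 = -158.23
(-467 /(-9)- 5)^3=75151448 /729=103088.41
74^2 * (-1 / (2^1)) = -2738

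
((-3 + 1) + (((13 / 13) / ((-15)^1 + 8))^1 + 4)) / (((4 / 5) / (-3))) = -195 / 28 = -6.96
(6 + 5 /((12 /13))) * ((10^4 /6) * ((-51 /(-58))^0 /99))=171250 /891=192.20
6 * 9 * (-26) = -1404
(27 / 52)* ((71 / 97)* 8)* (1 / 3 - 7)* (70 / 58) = -894600 / 36569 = -24.46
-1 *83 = -83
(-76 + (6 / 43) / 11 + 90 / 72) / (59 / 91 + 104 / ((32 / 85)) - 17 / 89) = -1145222897 / 4240071803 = -0.27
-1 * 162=-162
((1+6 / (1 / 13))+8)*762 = 66294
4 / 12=1 / 3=0.33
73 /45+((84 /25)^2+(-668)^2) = 2510082629 /5625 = 446236.91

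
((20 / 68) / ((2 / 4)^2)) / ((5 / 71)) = 16.71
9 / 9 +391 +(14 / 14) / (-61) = 23911 / 61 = 391.98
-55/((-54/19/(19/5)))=3971/54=73.54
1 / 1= 1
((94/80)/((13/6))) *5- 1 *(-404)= 21149/52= 406.71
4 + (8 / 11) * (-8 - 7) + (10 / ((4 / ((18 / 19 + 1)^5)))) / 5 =386416479 / 54474178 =7.09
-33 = -33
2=2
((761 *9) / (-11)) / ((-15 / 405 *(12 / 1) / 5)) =308205 / 44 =7004.66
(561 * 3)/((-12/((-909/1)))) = 509949/4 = 127487.25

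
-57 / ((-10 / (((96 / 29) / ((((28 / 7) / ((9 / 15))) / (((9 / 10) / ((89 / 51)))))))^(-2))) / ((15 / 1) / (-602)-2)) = -19286051790125 / 109581087168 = -176.00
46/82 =23/41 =0.56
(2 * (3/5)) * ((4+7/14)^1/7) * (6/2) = 81/35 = 2.31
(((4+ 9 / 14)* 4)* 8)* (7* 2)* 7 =14560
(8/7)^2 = 1.31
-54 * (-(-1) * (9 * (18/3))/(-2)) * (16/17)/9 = 2592/17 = 152.47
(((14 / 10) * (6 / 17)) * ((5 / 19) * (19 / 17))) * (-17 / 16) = -21 / 136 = -0.15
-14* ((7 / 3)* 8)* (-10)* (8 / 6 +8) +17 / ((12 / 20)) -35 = 219460 / 9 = 24384.44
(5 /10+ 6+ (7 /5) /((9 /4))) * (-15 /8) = -641 /48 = -13.35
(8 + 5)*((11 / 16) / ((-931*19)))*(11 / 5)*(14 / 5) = -1573 / 505400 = -0.00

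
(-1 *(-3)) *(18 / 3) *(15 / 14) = 135 / 7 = 19.29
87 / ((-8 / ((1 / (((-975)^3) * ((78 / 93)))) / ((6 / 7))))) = 6293 / 385573500000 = 0.00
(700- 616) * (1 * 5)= 420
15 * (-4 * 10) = -600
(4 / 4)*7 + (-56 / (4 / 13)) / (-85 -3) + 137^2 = 826235 / 44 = 18778.07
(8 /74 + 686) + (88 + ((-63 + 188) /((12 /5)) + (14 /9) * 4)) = 1108775 /1332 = 832.41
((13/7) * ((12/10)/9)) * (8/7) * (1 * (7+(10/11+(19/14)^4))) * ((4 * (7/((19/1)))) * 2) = 496675192/52689945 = 9.43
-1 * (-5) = 5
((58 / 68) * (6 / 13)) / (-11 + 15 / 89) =-7743 / 213044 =-0.04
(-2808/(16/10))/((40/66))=-11583/4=-2895.75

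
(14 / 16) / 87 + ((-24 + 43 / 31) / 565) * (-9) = 4513669 / 12190440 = 0.37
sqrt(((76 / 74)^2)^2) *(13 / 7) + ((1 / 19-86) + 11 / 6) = -89751379 / 1092462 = -82.16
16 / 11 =1.45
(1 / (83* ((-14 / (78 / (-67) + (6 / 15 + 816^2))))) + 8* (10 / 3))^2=14773506951424 / 49491225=298507.60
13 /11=1.18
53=53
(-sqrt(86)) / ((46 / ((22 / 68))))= -11 *sqrt(86) / 1564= -0.07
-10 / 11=-0.91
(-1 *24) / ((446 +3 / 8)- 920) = 64 / 1263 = 0.05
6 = 6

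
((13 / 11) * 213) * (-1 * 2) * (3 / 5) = -16614 / 55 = -302.07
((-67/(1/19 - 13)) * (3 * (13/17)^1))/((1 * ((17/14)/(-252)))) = -29192436/11849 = -2463.70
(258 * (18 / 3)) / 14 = 110.57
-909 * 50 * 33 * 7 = -10498950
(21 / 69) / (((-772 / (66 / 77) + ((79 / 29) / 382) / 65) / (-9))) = 136093230 / 44749464769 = 0.00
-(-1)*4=4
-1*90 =-90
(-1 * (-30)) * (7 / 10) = 21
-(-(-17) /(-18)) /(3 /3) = 17 /18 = 0.94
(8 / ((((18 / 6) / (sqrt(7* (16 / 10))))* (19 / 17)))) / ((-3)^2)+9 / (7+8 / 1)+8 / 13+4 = 272* sqrt(70) / 2565+339 / 65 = 6.10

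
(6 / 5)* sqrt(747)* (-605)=-2178* sqrt(83)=-19842.52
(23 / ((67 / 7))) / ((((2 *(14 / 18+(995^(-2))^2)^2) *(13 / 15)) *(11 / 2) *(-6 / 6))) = -187925969719009084379537109375 / 451015602475500016810813607936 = -0.42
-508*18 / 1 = -9144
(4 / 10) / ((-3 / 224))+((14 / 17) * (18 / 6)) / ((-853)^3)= -4726874033462 / 158265871635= -29.87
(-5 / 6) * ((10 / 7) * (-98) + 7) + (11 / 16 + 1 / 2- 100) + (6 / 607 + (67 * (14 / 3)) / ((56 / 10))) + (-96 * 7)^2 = 13159328711 / 29136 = 451651.86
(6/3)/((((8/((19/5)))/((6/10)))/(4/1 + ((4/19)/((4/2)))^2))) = 1086/475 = 2.29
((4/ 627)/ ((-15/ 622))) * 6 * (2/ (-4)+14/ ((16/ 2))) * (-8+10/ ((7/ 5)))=2488/ 1463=1.70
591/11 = 53.73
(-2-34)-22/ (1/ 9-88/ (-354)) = -18558/ 191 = -97.16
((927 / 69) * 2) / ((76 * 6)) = 103 / 1748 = 0.06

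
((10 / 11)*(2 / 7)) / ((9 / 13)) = 0.38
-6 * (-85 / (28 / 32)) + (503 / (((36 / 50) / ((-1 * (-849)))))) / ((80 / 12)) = 5014855 / 56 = 89550.98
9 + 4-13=0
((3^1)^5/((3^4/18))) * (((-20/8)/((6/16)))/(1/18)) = -6480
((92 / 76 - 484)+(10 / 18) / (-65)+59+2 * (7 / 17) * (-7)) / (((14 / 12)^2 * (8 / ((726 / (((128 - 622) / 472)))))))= 1390700473140 / 50820497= 27364.95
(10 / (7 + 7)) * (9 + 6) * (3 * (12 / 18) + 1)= 225 / 7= 32.14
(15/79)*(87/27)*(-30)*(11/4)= -7975/158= -50.47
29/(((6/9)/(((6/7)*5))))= 1305/7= 186.43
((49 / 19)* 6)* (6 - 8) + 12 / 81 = -15800 / 513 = -30.80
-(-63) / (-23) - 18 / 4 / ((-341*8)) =-343521 / 125488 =-2.74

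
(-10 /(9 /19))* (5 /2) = -475 /9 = -52.78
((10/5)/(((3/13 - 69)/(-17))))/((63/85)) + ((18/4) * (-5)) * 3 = -3764165/56322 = -66.83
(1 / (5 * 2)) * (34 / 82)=17 / 410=0.04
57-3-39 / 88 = 4713 / 88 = 53.56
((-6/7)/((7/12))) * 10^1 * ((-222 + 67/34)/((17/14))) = 5386320/2023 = 2662.54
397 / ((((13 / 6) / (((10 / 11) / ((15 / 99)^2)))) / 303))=142905708 / 65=2198549.35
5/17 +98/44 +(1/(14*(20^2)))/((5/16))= 2.52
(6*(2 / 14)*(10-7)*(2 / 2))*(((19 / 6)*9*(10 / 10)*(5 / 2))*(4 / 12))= 855 / 14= 61.07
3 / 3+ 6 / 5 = 11 / 5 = 2.20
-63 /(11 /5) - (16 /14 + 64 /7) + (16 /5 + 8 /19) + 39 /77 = -254522 /7315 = -34.79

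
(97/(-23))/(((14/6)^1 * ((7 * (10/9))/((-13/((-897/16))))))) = -6984/129605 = -0.05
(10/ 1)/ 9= 10/ 9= 1.11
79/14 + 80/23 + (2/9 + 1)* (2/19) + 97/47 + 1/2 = 15286294/1293957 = 11.81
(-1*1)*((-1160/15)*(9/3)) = 232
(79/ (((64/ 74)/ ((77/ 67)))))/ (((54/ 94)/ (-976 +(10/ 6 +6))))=-30730068985/ 173664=-176951.29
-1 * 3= -3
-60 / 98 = -30 / 49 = -0.61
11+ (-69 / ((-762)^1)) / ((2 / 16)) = 1489 / 127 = 11.72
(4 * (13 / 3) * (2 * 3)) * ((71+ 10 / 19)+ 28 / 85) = 12068888 / 1615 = 7473.00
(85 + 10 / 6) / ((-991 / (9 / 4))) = -195 / 991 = -0.20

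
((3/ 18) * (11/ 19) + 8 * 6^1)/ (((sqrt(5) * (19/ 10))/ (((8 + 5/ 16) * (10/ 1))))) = 191905 * sqrt(5)/ 456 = 941.04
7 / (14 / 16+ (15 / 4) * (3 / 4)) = 112 / 59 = 1.90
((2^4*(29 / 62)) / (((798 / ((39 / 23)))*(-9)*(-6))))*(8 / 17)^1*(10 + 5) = 30160 / 14508837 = 0.00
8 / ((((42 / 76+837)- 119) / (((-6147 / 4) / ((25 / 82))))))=-38308104 / 682625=-56.12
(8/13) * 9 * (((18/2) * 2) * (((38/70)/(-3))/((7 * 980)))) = -2052/780325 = -0.00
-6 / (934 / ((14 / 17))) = -42 / 7939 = -0.01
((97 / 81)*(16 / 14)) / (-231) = -0.01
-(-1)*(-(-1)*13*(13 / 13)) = 13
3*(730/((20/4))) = 438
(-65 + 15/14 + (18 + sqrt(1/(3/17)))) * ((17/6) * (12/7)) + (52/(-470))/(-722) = -927330748/4156915 + 34 * sqrt(51)/21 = -211.52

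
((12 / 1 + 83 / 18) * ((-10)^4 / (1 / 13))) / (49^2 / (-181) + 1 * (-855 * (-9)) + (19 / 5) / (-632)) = 11116042600000 / 39542774409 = 281.11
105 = 105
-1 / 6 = -0.17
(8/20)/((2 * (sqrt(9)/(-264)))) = -17.60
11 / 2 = 5.50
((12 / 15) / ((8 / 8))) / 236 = 1 / 295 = 0.00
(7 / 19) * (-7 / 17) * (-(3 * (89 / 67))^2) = 3493161 / 1449947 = 2.41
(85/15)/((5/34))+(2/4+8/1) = 1411/30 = 47.03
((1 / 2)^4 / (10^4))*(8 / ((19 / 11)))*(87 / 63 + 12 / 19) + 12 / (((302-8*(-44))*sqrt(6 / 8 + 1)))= 8833 / 151620000 + 4*sqrt(7) / 763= 0.01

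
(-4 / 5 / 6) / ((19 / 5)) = -2 / 57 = -0.04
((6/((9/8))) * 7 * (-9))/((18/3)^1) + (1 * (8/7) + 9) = -321/7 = -45.86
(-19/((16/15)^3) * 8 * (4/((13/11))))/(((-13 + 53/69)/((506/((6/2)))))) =4104577125/702208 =5845.24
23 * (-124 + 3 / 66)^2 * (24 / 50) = 513120501 / 3025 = 169626.61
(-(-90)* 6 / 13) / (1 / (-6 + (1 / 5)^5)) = -2024892 / 8125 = -249.22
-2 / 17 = -0.12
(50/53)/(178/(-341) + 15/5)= 3410/8957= 0.38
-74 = -74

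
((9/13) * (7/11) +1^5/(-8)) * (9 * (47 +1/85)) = 3245751/24310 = 133.52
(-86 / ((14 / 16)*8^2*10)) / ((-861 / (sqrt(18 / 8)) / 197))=8471 / 160720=0.05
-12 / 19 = -0.63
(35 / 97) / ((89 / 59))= 0.24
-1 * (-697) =697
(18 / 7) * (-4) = -72 / 7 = -10.29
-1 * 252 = -252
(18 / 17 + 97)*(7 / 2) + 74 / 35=410931 / 1190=345.32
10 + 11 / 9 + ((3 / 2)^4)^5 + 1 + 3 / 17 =535467162025 / 160432128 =3337.66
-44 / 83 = -0.53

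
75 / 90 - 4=-19 / 6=-3.17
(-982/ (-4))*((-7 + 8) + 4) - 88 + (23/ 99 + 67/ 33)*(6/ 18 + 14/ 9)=2038205/ 1782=1143.77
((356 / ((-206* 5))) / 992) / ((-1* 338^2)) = 89 / 29182487360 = 0.00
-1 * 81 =-81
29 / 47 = 0.62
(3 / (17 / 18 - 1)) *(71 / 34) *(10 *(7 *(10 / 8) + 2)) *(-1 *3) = 1236465 / 34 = 36366.62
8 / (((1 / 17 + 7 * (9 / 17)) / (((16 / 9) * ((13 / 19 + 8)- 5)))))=2380 / 171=13.92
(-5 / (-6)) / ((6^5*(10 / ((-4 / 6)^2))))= 1 / 209952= 0.00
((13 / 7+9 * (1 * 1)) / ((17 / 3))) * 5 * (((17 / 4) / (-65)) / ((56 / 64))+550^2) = 31381342248 / 10829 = 2897898.44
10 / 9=1.11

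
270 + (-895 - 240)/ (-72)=20575/ 72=285.76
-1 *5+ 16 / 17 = -69 / 17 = -4.06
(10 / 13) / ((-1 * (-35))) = 2 / 91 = 0.02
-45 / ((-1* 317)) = 45 / 317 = 0.14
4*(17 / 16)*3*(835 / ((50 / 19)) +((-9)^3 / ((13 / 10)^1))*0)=161823 / 40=4045.58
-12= -12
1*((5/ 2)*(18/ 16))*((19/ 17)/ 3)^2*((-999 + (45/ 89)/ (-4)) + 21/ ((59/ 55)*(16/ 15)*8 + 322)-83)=-422.39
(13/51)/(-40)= -13/2040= -0.01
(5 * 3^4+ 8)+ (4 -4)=413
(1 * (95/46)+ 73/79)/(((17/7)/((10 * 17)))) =380205/1817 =209.25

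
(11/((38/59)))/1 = 649/38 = 17.08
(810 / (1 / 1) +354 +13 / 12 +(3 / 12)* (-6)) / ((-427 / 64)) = -223408 / 1281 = -174.40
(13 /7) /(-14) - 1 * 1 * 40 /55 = -927 /1078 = -0.86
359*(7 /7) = 359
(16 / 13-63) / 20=-803 / 260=-3.09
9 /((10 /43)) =387 /10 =38.70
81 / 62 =1.31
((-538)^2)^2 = 83777829136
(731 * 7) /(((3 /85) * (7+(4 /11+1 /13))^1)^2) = 108000882275 /1455552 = 74199.26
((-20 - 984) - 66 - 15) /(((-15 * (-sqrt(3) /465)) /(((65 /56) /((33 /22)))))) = -312325 * sqrt(3) /36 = -15026.74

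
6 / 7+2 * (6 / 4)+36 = 279 / 7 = 39.86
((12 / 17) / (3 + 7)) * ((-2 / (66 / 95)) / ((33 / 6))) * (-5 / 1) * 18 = 3.33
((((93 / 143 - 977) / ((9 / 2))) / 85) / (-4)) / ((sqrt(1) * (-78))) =-69809 / 8532810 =-0.01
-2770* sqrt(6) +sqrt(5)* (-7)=-6800.74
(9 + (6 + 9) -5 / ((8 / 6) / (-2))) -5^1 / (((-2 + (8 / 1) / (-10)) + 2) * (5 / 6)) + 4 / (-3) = 113 / 3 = 37.67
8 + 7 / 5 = 47 / 5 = 9.40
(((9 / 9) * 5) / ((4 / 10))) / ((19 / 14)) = 175 / 19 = 9.21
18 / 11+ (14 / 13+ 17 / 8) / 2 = 3.24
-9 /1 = -9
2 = 2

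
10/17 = 0.59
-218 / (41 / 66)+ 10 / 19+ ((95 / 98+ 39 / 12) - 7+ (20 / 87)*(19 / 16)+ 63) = -962749265 / 3320877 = -289.91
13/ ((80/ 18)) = 117/ 40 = 2.92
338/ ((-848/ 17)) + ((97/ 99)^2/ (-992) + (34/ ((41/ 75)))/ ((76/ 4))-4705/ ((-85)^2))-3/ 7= -18609570729111953/ 4060329474468960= -4.58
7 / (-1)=-7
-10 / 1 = -10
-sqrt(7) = -2.65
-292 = -292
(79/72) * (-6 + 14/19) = -1975/342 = -5.77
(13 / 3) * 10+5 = 145 / 3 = 48.33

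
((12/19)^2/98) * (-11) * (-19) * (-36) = -30.63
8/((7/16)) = 128/7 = 18.29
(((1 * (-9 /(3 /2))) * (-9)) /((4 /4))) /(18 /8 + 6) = 72 /11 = 6.55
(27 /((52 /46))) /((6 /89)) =18423 /52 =354.29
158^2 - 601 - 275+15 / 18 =144533 / 6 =24088.83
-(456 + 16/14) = -3200/7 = -457.14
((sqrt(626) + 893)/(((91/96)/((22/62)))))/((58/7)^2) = 1848 * sqrt(626)/338923 + 1650264/338923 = 5.01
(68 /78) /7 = 34 /273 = 0.12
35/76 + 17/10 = 821/380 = 2.16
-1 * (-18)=18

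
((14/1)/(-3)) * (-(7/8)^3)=2401/768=3.13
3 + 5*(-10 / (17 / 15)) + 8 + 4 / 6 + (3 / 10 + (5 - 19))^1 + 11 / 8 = -91343 / 2040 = -44.78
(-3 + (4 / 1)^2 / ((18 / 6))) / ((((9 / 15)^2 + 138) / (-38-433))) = -27475 / 3459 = -7.94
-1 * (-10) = 10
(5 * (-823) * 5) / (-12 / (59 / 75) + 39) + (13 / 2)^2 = -4618931 / 5604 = -824.22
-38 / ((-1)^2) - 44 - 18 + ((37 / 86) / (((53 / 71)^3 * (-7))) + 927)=74105767251 / 89623954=826.85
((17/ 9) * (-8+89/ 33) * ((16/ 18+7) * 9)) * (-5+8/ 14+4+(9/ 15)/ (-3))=447.04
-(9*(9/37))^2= -6561/1369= -4.79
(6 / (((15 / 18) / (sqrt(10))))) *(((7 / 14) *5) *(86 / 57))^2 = 36980 *sqrt(10) / 361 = 323.94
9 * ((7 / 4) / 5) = 63 / 20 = 3.15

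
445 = 445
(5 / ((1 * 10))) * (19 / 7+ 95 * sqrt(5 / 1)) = 19 / 14+ 95 * sqrt(5) / 2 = 107.57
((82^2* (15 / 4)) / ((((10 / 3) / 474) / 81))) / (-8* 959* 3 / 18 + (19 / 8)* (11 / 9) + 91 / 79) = -1651973877144 / 7249993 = -227858.69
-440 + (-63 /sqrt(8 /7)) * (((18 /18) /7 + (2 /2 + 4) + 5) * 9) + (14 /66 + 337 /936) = -5751 * sqrt(14) /4 - 4524349 /10296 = -5819.00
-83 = -83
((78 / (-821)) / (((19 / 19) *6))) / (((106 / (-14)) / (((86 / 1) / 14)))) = 559 / 43513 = 0.01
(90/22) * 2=90/11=8.18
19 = 19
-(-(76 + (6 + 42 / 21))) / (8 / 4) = 42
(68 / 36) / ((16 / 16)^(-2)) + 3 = 4.89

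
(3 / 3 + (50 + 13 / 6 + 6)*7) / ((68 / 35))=85715 / 408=210.09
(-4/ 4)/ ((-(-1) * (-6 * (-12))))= -1/ 72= -0.01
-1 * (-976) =976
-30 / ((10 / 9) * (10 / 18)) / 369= -27 / 205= -0.13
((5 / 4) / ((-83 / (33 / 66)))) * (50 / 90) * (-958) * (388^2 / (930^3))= 4506911 / 6008546790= 0.00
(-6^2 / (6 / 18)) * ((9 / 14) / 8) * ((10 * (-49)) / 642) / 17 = 2835 / 7276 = 0.39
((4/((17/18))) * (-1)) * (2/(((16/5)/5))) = -225/17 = -13.24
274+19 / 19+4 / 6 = 827 / 3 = 275.67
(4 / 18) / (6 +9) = 2 / 135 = 0.01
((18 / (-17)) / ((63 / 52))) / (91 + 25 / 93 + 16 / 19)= -1767 / 186235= -0.01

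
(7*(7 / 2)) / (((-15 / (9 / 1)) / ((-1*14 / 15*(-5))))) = -343 / 5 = -68.60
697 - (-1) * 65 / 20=2801 / 4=700.25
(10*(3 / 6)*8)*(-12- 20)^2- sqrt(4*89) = 40960- 2*sqrt(89) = 40941.13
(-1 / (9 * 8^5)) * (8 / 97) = -1 / 3575808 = -0.00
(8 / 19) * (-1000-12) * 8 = -3408.84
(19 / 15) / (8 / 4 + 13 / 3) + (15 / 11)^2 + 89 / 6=61321 / 3630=16.89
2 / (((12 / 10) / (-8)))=-40 / 3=-13.33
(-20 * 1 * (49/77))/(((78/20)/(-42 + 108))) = -2800/13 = -215.38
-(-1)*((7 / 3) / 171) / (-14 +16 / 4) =-7 / 5130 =-0.00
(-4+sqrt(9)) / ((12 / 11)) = -11 / 12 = -0.92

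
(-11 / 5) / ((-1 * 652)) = 11 / 3260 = 0.00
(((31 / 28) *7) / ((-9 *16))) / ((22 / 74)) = -1147 / 6336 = -0.18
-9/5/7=-9/35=-0.26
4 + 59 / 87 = 407 / 87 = 4.68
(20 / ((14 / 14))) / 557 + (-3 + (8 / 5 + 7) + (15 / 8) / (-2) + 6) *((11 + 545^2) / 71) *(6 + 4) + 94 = 35289448015 / 79094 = 446170.99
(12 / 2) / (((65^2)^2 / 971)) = 5826 / 17850625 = 0.00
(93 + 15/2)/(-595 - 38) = -67/422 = -0.16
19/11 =1.73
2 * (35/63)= 10/9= 1.11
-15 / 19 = -0.79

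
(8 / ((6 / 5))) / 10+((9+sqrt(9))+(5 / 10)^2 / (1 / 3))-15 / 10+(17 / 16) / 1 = 623 / 48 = 12.98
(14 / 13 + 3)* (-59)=-3127 / 13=-240.54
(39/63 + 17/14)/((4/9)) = 33/8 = 4.12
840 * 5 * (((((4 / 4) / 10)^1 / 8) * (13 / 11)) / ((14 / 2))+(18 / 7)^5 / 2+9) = 14468288595 / 52822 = 273906.49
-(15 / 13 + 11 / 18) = -413 / 234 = -1.76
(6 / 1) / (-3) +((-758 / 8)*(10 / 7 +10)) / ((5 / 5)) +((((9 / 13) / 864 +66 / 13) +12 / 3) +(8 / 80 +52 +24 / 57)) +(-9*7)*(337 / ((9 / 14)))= -28258160503 / 829920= -34049.26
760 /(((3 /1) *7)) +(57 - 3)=1894 /21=90.19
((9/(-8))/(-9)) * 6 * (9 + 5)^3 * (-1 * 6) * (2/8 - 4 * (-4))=-200655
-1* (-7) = 7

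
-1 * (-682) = 682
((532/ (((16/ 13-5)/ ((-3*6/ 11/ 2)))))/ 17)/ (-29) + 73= 2762261/ 37961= 72.77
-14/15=-0.93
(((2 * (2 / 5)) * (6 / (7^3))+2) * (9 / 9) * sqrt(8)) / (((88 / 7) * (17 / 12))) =942 * sqrt(2) / 4165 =0.32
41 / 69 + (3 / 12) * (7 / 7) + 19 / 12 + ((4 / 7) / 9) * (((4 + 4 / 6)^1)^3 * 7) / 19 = 1020461 / 212382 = 4.80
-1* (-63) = 63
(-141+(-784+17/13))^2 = 144192064/169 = 853207.48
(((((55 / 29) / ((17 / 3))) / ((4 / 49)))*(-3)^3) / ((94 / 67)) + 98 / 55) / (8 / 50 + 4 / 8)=-3931255055 / 33644292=-116.85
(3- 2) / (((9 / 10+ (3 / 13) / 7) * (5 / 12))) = 728 / 283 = 2.57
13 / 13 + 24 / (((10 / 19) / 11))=2513 / 5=502.60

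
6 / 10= 0.60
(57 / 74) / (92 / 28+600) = 399 / 312502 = 0.00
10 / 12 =5 / 6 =0.83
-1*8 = -8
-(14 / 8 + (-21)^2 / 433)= -4795 / 1732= -2.77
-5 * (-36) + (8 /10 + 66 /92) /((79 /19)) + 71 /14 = 11792826 /63595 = 185.44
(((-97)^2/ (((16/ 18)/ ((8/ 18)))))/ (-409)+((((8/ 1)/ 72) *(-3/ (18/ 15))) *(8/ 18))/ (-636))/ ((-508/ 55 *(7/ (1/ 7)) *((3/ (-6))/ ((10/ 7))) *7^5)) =-16661764075/ 3856501390399497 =-0.00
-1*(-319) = 319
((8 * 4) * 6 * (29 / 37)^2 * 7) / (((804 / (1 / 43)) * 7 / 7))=94192 / 3944089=0.02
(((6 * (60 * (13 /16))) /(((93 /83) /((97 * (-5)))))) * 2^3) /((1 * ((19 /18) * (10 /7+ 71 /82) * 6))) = -69702.20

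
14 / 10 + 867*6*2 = 52027 / 5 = 10405.40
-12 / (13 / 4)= -48 / 13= -3.69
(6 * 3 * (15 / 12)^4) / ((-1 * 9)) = -625 / 128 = -4.88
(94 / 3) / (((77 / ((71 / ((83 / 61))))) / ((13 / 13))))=407114 / 19173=21.23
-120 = -120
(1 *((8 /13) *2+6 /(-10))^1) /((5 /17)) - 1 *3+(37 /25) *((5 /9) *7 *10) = 165848 /2925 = 56.70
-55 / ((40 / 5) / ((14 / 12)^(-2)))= -495 / 98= -5.05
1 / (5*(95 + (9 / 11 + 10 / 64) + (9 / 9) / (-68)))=5984 / 2871115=0.00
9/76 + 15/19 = 69/76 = 0.91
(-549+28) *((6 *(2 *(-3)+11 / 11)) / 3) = 5210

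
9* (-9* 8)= -648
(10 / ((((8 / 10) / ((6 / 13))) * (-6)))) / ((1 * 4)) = -25 / 104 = -0.24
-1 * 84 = -84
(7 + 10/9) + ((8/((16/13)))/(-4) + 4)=755/72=10.49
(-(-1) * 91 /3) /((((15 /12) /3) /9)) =3276 /5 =655.20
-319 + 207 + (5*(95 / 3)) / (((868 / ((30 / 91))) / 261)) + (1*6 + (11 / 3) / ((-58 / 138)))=-113420163 / 1145326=-99.03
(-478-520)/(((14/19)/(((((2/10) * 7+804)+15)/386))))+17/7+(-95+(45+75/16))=-315763391/108080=-2921.57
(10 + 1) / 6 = 11 / 6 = 1.83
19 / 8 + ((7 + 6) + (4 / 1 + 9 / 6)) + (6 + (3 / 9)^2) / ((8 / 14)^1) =2273 / 72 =31.57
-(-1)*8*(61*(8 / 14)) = 1952 / 7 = 278.86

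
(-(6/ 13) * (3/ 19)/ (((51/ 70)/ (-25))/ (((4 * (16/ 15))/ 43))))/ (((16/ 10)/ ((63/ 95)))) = 352800/ 3430583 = 0.10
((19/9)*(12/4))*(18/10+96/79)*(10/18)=7543/711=10.61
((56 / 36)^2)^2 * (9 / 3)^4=38416 / 81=474.27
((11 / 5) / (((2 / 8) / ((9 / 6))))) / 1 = 66 / 5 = 13.20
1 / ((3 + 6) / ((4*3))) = 4 / 3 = 1.33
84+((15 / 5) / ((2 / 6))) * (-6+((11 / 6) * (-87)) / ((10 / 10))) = -2811 / 2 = -1405.50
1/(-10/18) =-9/5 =-1.80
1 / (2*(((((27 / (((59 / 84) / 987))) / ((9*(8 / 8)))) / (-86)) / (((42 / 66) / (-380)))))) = 2537 / 148523760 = 0.00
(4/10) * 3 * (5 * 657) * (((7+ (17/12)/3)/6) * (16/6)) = 39274/3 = 13091.33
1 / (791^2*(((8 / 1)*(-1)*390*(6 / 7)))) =-1 / 1673249760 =-0.00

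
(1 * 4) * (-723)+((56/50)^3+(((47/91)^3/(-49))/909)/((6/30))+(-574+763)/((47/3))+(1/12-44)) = -288143479761629097989/98596617363562500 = -2922.45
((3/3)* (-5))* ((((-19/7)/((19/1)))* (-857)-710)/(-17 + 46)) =101.31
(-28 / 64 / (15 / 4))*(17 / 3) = -119 / 180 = -0.66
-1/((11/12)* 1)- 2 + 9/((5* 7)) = -1091/385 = -2.83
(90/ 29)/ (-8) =-45/ 116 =-0.39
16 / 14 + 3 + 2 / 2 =36 / 7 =5.14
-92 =-92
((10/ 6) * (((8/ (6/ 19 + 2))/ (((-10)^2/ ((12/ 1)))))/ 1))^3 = 54872/ 166375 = 0.33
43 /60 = 0.72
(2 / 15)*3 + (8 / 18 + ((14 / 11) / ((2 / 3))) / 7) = 553 / 495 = 1.12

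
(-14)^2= 196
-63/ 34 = -1.85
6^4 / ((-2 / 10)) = -6480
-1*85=-85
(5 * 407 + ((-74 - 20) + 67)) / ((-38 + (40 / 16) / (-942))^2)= 1.39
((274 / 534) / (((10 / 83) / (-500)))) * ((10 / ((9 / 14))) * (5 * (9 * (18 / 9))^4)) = -17386131235.96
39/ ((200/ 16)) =78/ 25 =3.12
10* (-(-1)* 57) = 570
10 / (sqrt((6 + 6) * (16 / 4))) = 5 * sqrt(3) / 6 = 1.44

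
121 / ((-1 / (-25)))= 3025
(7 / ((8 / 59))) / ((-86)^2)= 413 / 59168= 0.01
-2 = -2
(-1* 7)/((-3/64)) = 149.33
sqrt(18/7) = 3 *sqrt(14)/7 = 1.60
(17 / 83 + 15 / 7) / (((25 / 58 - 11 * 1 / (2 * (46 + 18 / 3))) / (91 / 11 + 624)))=2601058720 / 569961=4563.57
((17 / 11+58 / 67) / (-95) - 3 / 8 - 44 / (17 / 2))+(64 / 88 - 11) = -150920317 / 9522040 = -15.85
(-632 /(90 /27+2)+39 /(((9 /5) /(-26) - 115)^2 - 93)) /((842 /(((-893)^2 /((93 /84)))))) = -293956081862907471 /2899931952031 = -101366.54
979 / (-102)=-979 / 102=-9.60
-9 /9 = -1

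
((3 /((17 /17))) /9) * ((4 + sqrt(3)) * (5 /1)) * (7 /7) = 5 * sqrt(3) /3 + 20 /3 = 9.55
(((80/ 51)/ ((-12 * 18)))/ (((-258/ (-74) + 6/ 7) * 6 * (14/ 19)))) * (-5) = 703/ 371790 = 0.00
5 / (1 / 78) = 390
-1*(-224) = 224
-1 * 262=-262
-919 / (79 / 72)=-66168 / 79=-837.57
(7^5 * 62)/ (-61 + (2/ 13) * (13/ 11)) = -11462374/ 669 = -17133.59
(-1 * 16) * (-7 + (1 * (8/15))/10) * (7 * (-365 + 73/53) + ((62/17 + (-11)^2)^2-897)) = 1544260071808/1148775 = 1344266.78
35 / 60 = 7 / 12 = 0.58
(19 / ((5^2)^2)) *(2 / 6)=19 / 1875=0.01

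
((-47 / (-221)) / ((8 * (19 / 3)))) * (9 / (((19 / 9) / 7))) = 79947 / 638248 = 0.13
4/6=2/3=0.67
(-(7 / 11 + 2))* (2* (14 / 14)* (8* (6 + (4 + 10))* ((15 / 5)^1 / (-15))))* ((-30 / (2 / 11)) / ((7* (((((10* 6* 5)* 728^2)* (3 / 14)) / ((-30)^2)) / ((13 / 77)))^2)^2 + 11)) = -1856 / 8257207611492131947589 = -0.00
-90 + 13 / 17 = -89.24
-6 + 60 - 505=-451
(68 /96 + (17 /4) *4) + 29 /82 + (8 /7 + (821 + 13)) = 5876875 /6888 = 853.20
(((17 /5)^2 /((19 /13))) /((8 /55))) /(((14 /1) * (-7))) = -41327 /74480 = -0.55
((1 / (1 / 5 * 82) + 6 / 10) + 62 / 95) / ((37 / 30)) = 30699 / 28823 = 1.07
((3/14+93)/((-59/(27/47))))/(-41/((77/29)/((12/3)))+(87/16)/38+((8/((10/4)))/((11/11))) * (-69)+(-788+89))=589129200/637045529917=0.00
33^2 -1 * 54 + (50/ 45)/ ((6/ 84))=9455/ 9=1050.56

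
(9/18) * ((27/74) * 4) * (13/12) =117/148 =0.79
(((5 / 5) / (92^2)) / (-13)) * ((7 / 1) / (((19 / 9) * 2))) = -63 / 4181216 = -0.00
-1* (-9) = 9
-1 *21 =-21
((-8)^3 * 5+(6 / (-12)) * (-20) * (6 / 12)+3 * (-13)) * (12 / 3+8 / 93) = -985720 / 93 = -10599.14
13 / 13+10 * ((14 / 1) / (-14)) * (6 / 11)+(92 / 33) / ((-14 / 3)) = -389 / 77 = -5.05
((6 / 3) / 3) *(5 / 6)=5 / 9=0.56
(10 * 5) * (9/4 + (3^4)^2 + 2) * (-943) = -619103075/2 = -309551537.50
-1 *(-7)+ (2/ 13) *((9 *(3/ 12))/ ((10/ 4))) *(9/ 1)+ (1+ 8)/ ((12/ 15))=5069/ 260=19.50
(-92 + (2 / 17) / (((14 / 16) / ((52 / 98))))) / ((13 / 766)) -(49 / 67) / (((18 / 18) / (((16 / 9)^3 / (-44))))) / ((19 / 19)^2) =-220602411596920 / 40726905219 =-5416.63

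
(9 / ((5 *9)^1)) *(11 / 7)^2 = 121 / 245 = 0.49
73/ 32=2.28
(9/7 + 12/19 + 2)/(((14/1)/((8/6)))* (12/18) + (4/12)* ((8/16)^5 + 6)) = 50016/115045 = 0.43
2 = 2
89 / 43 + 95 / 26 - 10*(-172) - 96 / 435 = 279721279 / 162110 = 1725.50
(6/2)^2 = 9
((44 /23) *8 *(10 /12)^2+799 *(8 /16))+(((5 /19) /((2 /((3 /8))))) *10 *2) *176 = 4592267 /7866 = 583.81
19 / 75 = 0.25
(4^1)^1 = 4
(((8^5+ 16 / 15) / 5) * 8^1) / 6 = 1966144 / 225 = 8738.42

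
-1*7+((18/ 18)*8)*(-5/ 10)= -11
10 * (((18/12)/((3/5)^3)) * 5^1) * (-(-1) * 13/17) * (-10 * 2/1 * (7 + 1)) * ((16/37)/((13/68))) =-32000000/333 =-96096.10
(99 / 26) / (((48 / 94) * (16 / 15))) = 23265 / 3328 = 6.99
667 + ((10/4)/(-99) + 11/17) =2247215/3366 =667.62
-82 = -82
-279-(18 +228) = -525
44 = 44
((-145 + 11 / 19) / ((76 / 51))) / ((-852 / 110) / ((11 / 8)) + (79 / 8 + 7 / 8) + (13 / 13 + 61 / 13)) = -366886520 / 40920433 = -8.97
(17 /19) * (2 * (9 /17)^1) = 18 /19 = 0.95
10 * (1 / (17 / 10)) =100 / 17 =5.88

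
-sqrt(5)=-2.24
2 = 2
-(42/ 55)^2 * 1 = -1764/ 3025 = -0.58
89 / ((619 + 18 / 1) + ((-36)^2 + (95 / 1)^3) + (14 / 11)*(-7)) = 0.00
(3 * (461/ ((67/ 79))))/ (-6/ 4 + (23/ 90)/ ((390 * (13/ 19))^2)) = -1087.14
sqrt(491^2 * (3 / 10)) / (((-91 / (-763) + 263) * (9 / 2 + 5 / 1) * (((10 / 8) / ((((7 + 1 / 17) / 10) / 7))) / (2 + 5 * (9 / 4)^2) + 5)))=1230937 * sqrt(30) / 341770000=0.02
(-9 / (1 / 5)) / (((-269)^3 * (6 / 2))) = 15 / 19465109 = 0.00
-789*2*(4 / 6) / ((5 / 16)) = -16832 / 5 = -3366.40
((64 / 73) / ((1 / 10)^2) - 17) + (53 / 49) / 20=5059689 / 71540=70.73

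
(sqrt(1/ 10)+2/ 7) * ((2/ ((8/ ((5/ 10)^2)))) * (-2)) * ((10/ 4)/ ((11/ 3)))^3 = -675 * sqrt(10)/ 170368 - 3375/ 298144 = -0.02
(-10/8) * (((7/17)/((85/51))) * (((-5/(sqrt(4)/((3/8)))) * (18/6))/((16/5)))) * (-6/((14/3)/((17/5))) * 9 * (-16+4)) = 32805/256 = 128.14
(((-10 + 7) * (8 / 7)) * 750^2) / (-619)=13500000 / 4333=3115.62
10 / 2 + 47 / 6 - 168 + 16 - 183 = -322.17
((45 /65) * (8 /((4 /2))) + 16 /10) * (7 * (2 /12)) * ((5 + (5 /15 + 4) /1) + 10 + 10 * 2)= 200.50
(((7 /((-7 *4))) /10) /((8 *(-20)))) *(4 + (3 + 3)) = 1 /640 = 0.00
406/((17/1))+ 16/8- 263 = -4031/17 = -237.12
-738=-738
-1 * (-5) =5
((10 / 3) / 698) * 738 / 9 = 410 / 1047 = 0.39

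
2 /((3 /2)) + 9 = 10.33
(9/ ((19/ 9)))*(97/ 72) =873/ 152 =5.74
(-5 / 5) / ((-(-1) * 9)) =-1 / 9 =-0.11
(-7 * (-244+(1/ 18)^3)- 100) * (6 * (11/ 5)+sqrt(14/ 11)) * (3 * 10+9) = 121912037 * sqrt(154)/ 21384+1341032407/ 1620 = 898546.41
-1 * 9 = -9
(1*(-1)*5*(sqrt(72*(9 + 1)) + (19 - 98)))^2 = 174025 - 47400*sqrt(5) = 68035.38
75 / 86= 0.87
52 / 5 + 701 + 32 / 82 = 145917 / 205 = 711.79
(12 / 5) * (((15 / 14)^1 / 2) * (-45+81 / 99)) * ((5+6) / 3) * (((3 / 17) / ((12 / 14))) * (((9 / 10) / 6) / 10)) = -0.64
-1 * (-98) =98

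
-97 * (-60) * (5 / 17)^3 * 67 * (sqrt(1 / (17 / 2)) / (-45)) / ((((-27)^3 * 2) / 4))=6499000 * sqrt(34) / 4931831529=0.01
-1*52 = -52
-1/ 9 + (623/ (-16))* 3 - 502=-89125/ 144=-618.92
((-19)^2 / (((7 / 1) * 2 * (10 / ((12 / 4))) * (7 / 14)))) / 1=1083 / 70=15.47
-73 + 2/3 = -217/3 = -72.33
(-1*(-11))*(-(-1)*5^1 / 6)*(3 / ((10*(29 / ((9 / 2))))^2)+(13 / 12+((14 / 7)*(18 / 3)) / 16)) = 20360219 / 1211040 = 16.81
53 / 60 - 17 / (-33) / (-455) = 10597 / 12012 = 0.88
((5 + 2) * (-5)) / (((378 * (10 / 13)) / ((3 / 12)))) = -13 / 432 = -0.03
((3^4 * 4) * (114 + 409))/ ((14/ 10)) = 847260/ 7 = 121037.14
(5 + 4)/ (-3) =-3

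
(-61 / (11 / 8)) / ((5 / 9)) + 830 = 41258 / 55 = 750.15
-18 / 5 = -3.60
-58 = -58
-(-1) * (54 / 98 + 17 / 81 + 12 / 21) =5288 / 3969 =1.33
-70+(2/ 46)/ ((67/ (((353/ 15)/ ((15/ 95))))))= -4847443/ 69345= -69.90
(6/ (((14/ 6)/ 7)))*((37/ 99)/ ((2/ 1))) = 37/ 11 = 3.36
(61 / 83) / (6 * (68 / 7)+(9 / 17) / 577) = 4188443 / 332177205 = 0.01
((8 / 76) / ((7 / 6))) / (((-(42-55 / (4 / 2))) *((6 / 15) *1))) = -60 / 3857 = -0.02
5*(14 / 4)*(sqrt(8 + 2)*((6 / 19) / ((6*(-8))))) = -35*sqrt(10) / 304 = -0.36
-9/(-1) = 9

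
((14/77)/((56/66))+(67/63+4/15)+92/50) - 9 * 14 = -55177/450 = -122.62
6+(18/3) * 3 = 24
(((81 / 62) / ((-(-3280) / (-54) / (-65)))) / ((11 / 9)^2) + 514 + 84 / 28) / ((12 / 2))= 1274462063 / 14763936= 86.32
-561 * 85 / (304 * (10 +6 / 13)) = -36465 / 2432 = -14.99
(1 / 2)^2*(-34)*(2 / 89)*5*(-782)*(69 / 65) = 917286 / 1157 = 792.81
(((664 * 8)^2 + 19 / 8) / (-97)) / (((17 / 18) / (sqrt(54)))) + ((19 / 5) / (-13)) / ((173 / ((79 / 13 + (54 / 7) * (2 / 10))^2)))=-6094946817 * sqrt(6) / 6596 - 228381691 / 2327996125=-2263418.79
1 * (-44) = -44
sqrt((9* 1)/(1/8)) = 6* sqrt(2) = 8.49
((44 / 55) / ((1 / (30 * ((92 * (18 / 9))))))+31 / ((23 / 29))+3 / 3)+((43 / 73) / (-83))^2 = 3762559730217 / 844364063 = 4456.09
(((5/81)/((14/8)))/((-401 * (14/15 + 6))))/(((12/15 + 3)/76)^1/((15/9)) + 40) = -1250/3943983771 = -0.00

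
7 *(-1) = -7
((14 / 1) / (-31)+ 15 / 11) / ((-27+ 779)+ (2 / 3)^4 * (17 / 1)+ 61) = 25191 / 22548625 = 0.00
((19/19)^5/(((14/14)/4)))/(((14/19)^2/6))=2166/49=44.20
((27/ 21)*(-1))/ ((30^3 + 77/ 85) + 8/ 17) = -85/ 1785091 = -0.00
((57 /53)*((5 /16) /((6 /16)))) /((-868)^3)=-95 /69321035392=-0.00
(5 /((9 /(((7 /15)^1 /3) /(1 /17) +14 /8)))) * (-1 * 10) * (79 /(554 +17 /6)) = -312445 /90207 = -3.46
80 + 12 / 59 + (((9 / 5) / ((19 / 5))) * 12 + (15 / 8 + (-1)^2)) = 796023 / 8968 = 88.76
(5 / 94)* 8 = 20 / 47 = 0.43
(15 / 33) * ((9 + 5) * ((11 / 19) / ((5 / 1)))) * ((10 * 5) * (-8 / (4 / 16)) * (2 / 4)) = -11200 / 19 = -589.47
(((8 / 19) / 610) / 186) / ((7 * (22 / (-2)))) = -2 / 41497995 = -0.00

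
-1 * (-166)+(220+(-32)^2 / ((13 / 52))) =4482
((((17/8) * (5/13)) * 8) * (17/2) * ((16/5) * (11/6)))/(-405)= -12716/15795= -0.81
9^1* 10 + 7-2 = 95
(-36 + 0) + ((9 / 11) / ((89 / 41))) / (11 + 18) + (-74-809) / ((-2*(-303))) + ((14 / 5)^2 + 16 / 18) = -37053272477 / 1290370950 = -28.72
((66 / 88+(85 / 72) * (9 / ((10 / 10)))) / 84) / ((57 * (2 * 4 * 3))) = 13 / 131328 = 0.00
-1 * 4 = -4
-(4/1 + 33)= -37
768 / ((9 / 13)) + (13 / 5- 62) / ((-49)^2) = 39951749 / 36015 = 1109.31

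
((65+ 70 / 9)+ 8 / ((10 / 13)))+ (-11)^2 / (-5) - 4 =2474 / 45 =54.98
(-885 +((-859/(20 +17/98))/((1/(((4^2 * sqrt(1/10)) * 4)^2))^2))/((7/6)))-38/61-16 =-6154671496813/1004975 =-6124203.58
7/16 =0.44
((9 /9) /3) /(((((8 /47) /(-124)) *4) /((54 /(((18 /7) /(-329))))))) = 3355471 /8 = 419433.88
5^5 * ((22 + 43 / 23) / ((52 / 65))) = 8578125 / 92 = 93240.49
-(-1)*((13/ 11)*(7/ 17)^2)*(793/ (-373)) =-505141/ 1185767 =-0.43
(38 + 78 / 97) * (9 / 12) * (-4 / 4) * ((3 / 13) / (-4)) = 1.68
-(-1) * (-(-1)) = 1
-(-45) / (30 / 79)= 237 / 2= 118.50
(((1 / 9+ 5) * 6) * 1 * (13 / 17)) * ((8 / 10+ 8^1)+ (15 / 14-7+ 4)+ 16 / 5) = 28106 / 119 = 236.18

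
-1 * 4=-4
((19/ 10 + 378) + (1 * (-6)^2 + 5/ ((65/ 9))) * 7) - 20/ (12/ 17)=237281/ 390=608.41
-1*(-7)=7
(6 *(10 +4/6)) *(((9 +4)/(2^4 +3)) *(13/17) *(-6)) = -64896/323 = -200.92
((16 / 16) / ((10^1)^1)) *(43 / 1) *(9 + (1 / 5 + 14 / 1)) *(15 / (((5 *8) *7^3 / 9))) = 33669 / 34300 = 0.98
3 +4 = 7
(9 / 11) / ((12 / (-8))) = -0.55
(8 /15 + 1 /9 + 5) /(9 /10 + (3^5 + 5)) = 508 /22401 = 0.02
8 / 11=0.73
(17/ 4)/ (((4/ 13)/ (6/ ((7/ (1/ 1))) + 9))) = 15249/ 112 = 136.15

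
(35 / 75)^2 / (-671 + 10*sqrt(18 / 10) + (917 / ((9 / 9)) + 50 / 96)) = 9277072 / 10470387675- 75264*sqrt(5) / 3490129225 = 0.00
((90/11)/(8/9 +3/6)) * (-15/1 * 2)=-1944/11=-176.73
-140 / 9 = -15.56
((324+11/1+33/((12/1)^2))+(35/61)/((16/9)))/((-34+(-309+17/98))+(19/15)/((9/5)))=-54160092/55220677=-0.98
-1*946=-946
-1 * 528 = -528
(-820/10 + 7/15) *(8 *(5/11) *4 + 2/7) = -1396666/1155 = -1209.23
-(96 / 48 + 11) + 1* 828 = 815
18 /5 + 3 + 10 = 83 /5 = 16.60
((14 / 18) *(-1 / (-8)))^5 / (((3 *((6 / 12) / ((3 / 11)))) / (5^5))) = 52521875 / 10642046976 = 0.00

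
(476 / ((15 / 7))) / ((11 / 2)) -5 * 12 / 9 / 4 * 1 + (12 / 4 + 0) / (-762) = 1622641 / 41910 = 38.72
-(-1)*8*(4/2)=16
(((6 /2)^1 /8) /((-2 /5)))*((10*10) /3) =-125 /4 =-31.25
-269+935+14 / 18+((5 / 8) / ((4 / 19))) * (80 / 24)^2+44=53551 / 72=743.76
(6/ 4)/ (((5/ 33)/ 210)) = 2079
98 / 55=1.78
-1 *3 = -3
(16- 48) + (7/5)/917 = -20959/655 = -32.00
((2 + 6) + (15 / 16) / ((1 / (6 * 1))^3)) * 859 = 361639 / 2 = 180819.50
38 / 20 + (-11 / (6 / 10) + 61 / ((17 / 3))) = -2891 / 510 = -5.67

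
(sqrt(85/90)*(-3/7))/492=-sqrt(34)/6888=-0.00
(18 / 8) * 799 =7191 / 4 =1797.75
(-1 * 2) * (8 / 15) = -16 / 15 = -1.07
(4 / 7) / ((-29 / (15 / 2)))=-30 / 203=-0.15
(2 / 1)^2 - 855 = -851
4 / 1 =4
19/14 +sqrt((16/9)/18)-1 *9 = -107/14 +2 *sqrt(2)/9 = -7.33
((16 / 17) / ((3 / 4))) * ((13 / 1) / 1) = 832 / 51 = 16.31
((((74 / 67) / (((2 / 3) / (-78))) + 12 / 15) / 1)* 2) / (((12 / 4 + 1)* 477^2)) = -21511 / 76222215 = -0.00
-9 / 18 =-1 / 2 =-0.50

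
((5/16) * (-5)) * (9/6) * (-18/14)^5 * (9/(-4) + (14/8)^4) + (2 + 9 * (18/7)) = 11544074467/137682944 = 83.85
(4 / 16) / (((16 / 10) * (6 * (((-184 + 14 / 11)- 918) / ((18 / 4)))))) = -55 / 516608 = -0.00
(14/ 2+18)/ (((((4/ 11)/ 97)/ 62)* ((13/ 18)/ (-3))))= -22326975/ 13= -1717459.62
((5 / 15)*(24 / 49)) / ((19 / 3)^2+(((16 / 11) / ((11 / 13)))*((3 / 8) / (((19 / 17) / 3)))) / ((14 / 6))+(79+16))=82764 / 68867729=0.00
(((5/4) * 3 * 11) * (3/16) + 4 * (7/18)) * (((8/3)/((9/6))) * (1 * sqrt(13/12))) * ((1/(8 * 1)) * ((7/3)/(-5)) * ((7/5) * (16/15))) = -262199 * sqrt(39)/1093500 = -1.50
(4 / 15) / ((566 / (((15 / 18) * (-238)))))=-238 / 2547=-0.09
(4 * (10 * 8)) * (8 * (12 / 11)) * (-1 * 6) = -184320 / 11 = -16756.36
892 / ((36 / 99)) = 2453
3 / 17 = 0.18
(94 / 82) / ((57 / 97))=4559 / 2337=1.95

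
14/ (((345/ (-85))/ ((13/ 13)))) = -238/ 69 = -3.45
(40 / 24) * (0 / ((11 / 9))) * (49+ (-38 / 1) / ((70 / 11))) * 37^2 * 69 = 0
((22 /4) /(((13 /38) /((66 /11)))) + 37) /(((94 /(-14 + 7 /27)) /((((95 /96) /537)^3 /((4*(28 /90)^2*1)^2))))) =-49274948828125 /60497241688617517056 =-0.00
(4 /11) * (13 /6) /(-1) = -26 /33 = -0.79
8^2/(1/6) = 384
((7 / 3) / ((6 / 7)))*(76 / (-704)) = -931 / 3168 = -0.29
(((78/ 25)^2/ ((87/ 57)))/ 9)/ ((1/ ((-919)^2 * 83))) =900345943172/ 18125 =49674258.93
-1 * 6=-6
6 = 6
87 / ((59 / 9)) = 783 / 59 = 13.27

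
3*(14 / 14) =3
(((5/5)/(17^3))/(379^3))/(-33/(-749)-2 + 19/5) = 3745/1847102380640142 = 0.00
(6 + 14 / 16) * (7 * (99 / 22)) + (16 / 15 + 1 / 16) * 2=52517 / 240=218.82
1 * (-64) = -64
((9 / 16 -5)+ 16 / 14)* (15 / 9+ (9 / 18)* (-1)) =-123 / 32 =-3.84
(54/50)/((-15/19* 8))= -171/1000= -0.17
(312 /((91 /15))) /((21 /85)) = 10200 /49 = 208.16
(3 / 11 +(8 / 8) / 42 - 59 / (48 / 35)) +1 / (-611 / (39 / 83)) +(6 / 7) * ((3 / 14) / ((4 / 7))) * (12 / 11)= -610958401 / 14418096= -42.37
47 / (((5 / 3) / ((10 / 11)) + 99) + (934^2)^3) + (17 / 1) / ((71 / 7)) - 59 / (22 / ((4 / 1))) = -28157266376991929251127 / 3110882025807143431481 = -9.05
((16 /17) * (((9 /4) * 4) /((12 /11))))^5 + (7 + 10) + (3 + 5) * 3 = 40132856569 /1419857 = 28265.42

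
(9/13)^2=81/169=0.48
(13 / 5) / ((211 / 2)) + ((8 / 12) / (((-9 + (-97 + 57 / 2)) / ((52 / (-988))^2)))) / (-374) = 163232348 / 6623449305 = 0.02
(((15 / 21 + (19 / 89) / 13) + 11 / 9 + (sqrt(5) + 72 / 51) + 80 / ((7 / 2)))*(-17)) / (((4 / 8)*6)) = -32492711 / 218673 - 17*sqrt(5) / 3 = -161.26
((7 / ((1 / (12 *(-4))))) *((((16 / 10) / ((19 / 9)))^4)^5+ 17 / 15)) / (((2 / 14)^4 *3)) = -3288947541025042200625544897777925638362857136 / 10754577672256267030722313213348388671875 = -305818.38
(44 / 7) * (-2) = -88 / 7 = -12.57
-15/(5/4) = -12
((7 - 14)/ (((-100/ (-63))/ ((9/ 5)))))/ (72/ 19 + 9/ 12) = -1.75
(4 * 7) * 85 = 2380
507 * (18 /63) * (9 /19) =9126 /133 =68.62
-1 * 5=-5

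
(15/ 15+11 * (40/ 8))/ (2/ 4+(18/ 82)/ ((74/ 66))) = 169904/ 2111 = 80.49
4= 4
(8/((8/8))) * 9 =72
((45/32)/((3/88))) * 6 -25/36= 8885/36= 246.81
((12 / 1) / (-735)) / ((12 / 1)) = -1 / 735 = -0.00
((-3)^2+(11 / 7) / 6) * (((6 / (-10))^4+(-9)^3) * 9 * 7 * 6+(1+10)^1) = -66981426473 / 26250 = -2551673.39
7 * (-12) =-84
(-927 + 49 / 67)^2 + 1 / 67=3851443667 / 4489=857973.64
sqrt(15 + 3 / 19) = 12*sqrt(38) / 19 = 3.89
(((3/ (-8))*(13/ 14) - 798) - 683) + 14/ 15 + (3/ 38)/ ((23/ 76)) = -57193151/ 38640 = -1480.15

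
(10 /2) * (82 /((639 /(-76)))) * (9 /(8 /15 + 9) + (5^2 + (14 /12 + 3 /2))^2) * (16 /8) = -74743.87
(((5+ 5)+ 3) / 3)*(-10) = -130 / 3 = -43.33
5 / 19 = 0.26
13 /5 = 2.60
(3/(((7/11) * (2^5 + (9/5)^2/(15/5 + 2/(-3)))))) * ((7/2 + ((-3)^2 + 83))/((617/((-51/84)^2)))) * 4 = 45539175/1413211352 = 0.03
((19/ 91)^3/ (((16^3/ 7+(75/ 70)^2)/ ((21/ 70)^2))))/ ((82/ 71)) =4382901/ 3622856405350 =0.00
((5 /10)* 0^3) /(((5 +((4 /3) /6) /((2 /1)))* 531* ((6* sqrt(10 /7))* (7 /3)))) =0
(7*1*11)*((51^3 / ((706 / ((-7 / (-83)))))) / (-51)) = -1401939 / 58598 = -23.92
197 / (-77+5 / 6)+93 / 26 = 0.99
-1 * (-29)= 29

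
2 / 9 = 0.22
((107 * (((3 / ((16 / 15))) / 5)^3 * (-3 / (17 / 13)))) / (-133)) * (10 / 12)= 5070195 / 18522112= 0.27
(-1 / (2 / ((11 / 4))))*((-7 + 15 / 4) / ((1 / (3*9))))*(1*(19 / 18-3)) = -15015 / 64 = -234.61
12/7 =1.71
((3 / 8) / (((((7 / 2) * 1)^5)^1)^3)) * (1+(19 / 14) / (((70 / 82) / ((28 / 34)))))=16883712 / 2824799098416085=0.00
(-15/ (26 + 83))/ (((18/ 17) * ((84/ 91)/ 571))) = -630955/ 7848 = -80.40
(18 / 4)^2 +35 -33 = 89 / 4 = 22.25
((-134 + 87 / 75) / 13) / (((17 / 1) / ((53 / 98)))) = -176013 / 541450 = -0.33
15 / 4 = 3.75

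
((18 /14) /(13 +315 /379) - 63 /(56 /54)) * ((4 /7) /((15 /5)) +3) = -99416811 /513716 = -193.52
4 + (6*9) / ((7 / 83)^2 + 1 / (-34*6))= 75901652 / 3107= 24429.24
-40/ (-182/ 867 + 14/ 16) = -277440/ 4613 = -60.14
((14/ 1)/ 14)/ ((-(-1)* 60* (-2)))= -1/ 120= -0.01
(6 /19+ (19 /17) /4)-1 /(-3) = 3599 /3876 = 0.93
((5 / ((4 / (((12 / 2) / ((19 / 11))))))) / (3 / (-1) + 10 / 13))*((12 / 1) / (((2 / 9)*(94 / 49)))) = -2837835 / 51794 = -54.79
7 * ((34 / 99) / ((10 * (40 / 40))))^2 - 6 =-1468127 / 245025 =-5.99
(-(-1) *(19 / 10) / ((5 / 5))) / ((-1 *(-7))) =19 / 70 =0.27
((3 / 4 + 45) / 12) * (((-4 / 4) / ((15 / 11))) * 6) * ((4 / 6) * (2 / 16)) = -671 / 480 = -1.40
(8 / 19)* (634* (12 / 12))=5072 / 19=266.95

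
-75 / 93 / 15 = -5 / 93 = -0.05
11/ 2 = 5.50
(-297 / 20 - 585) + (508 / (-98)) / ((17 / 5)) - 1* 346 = -15783261 / 16660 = -947.37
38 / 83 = 0.46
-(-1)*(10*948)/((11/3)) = 28440/11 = 2585.45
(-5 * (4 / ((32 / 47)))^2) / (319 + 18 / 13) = -0.54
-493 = -493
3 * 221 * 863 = 572169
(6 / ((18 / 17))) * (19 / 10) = 323 / 30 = 10.77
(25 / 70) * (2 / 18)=5 / 126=0.04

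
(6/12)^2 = 1/4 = 0.25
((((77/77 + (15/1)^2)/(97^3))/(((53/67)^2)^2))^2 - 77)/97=-3993264573671873388696078697/5030476177376390266171041793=-0.79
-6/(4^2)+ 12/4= 21/8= 2.62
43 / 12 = 3.58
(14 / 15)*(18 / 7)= 12 / 5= 2.40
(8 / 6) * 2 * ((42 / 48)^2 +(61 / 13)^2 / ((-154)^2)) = 49157585 / 24048024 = 2.04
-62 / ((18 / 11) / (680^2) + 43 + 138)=-157678400 / 460319209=-0.34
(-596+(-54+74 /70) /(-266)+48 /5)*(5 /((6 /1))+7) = -85501319 /18620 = -4591.91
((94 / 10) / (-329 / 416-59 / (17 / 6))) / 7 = -332384 / 5349995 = -0.06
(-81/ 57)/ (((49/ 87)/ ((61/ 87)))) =-1.77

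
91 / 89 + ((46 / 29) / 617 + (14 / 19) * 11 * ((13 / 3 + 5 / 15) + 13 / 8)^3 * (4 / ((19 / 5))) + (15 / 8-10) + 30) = 2133634707658451 / 993399892416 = 2147.81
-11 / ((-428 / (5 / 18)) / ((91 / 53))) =5005 / 408312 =0.01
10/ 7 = 1.43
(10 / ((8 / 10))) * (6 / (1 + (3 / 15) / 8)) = 3000 / 41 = 73.17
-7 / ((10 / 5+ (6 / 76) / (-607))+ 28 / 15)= -2421930 / 1337783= -1.81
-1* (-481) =481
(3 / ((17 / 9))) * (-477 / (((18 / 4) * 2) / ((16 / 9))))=-149.65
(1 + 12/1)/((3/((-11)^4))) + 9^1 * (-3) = 190252/3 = 63417.33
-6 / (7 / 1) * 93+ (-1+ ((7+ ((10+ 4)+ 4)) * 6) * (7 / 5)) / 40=-20857 / 280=-74.49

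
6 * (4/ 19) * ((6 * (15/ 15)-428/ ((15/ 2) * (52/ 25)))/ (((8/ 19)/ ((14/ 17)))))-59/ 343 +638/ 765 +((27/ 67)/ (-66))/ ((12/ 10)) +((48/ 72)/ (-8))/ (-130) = -1051895471797/ 20112051960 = -52.30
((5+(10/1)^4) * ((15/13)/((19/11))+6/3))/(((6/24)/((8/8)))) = 26373180/247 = 106774.01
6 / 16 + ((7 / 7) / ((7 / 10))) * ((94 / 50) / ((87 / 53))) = 48991 / 24360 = 2.01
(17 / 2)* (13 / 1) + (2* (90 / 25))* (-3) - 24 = 649 / 10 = 64.90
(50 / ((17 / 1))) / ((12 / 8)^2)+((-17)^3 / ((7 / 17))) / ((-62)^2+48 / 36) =-22185739 / 12355056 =-1.80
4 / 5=0.80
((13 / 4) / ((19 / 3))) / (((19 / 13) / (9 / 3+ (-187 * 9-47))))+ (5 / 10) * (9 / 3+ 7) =-868369 / 1444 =-601.36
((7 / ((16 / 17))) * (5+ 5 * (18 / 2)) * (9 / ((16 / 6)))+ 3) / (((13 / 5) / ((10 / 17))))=2012925 / 7072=284.63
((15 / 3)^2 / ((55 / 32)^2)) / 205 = 1024 / 24805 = 0.04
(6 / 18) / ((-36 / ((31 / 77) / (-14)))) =0.00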